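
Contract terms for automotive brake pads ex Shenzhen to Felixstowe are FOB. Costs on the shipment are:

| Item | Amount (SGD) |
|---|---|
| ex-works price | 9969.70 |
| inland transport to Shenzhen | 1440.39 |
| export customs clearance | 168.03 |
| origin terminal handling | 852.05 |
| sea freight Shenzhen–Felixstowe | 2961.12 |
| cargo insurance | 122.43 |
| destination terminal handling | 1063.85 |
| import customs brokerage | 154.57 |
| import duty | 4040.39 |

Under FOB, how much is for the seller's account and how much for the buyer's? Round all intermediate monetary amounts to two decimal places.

FOB: the seller bears costs until goods are on board at the origin port; the buyer bears freight, insurance and all costs thereafter.
Seller's account: goods 9969.70 + inland to port 1440.39 + export clearance 168.03 + origin terminal 852.05 = 12430.17
Buyer's account: freight 2961.12 + insurance 122.43 + destination terminal 1063.85 + brokerage 154.57 + duty 4040.39 = 8342.36

Seller: SGD 12430.17; buyer: SGD 8342.36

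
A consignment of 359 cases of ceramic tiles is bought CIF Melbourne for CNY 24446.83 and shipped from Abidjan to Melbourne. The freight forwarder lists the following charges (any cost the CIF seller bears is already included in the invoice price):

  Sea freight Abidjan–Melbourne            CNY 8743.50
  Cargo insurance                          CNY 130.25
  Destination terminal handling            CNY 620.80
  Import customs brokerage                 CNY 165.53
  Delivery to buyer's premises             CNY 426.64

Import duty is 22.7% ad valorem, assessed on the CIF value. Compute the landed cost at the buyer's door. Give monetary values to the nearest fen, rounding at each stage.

Total landed cost: CNY 31209.23

CIF: the seller pays costs through ocean freight and marine insurance to the destination port.
Already in the invoice (seller's account under CIF): freight, insurance — exclude.
The CIF price already equals the CIF value: 24446.83
Import duty = 24446.83 × 22.7% = 5549.43
Buyer bears: destination terminal 620.80 + brokerage 165.53 + delivery 426.64 + duty 5549.43 = 6762.40
Landed cost = invoice 24446.83 + 6762.40 = 31209.23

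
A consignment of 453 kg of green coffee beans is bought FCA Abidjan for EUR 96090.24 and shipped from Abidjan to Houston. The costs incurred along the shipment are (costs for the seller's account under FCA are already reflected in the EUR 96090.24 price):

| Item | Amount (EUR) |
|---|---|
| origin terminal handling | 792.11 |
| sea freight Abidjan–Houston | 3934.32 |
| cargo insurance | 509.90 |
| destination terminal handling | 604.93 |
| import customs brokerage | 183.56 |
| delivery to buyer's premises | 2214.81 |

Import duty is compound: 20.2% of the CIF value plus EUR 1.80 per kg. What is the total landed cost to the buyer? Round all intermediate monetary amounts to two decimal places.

FCA: the seller delivers export-cleared goods to the carrier; the buyer bears costs from that point.
CIF value = FCA price + origin terminal + freight + insurance = 96090.24 + 792.11 + 3934.32 + 509.90 = 101326.57
Ad valorem component: 101326.57 × 20.2% = 20467.97
Specific component: 453 × 1.80 = 815.40
Import duty = 20467.97 + 815.40 = 21283.37
Buyer bears: origin terminal 792.11 + freight 3934.32 + insurance 509.90 + destination terminal 604.93 + brokerage 183.56 + delivery 2214.81 + duty 21283.37 = 29523.00
Landed cost = invoice 96090.24 + 29523.00 = 125613.24

Total landed cost: EUR 125613.24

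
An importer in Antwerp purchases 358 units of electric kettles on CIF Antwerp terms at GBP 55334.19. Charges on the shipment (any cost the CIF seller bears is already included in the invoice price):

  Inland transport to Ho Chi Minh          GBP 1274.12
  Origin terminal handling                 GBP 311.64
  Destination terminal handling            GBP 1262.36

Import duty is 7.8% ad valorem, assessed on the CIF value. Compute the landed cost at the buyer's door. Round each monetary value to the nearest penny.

CIF: the seller pays costs through ocean freight and marine insurance to the destination port.
Already in the invoice (seller's account under CIF): inland to port, origin terminal — exclude.
The CIF price already equals the CIF value: 55334.19
Import duty = 55334.19 × 7.8% = 4316.07
Buyer bears: destination terminal 1262.36 + duty 4316.07 = 5578.43
Landed cost = invoice 55334.19 + 5578.43 = 60912.62

Total landed cost: GBP 60912.62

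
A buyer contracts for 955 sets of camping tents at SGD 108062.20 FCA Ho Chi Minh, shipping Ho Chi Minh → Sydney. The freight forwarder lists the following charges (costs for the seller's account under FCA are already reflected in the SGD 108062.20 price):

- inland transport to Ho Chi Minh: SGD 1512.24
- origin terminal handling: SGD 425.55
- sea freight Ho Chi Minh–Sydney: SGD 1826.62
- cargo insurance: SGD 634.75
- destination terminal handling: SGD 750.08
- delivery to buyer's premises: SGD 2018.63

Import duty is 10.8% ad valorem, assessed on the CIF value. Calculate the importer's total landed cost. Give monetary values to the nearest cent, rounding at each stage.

Total landed cost: SGD 125700.33

FCA: the seller delivers export-cleared goods to the carrier; the buyer bears costs from that point.
Already in the invoice (seller's account under FCA): inland to port — exclude.
CIF value = FCA price + origin terminal + freight + insurance = 108062.20 + 425.55 + 1826.62 + 634.75 = 110949.12
Import duty = 110949.12 × 10.8% = 11982.50
Buyer bears: origin terminal 425.55 + freight 1826.62 + insurance 634.75 + destination terminal 750.08 + delivery 2018.63 + duty 11982.50 = 17638.13
Landed cost = invoice 108062.20 + 17638.13 = 125700.33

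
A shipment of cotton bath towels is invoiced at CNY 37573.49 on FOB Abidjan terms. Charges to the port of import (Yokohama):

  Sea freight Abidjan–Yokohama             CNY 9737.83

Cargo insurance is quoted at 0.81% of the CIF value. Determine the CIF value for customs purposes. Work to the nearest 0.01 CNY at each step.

CIF value: CNY 47697.67

Let C be the CIF value. C = FOB price + freight + 0.81% × C
C − 0.81% × C = 37573.49 + 9737.83
0.9919 × C = 47311.32
C = 47311.32 / 0.9919 = 47697.67
Insurance premium = 0.81% × 47697.67 = 386.35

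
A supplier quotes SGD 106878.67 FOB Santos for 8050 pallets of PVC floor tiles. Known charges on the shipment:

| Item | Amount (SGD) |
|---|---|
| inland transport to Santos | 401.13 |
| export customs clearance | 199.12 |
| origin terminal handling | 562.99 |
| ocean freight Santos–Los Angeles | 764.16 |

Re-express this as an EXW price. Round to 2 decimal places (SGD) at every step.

EXW price: SGD 105715.43

Not relevant to the conversion: freight — on the buyer under both terms; not part of either seller's price.
From FOB to EXW, the seller no longer bears: inland to port, export clearance, origin terminal.
EXW price = 106878.67 − 401.13 − 199.12 − 562.99 = 105715.43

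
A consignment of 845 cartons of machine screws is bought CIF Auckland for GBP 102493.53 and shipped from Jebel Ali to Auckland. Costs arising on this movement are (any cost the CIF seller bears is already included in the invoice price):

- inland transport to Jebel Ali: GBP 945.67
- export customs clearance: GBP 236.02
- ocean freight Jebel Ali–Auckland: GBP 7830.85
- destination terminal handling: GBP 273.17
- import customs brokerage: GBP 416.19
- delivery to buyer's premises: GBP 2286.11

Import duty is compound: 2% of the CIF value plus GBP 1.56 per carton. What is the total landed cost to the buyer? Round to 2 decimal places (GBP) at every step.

Total landed cost: GBP 108837.07

CIF: the seller pays costs through ocean freight and marine insurance to the destination port.
Already in the invoice (seller's account under CIF): inland to port, export clearance, freight — exclude.
The CIF price already equals the CIF value: 102493.53
Ad valorem component: 102493.53 × 2% = 2049.87
Specific component: 845 × 1.56 = 1318.20
Import duty = 2049.87 + 1318.20 = 3368.07
Buyer bears: destination terminal 273.17 + brokerage 416.19 + delivery 2286.11 + duty 3368.07 = 6343.54
Landed cost = invoice 102493.53 + 6343.54 = 108837.07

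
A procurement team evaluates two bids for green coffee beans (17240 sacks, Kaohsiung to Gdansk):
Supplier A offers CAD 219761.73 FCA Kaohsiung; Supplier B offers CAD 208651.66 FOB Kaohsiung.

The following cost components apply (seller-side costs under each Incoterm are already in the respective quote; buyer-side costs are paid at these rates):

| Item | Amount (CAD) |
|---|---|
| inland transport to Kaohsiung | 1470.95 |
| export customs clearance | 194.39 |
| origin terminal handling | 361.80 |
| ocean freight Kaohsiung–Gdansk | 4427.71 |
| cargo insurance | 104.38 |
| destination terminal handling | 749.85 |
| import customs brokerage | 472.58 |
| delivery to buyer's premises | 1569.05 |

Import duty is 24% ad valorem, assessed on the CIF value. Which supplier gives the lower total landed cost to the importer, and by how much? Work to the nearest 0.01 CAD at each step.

Supplier A (FCA):
CIF value = FCA price + origin terminal + freight + insurance = 219761.73 + 361.80 + 4427.71 + 104.38 = 224655.62
Import duty = 224655.62 × 24% = 53917.35
Buyer bears (A): 361.80 + 4427.71 + 104.38 + 749.85 + 472.58 + 1569.05 = 7685.37
Landed cost (A) = invoice 219761.73 + 7685.37 + duty 53917.35 = 281364.45
Supplier B (FOB):
CIF value = FOB price + freight + insurance = 208651.66 + 4427.71 + 104.38 = 213183.75
Import duty = 213183.75 × 24% = 51164.10
Buyer bears (B): 4427.71 + 104.38 + 749.85 + 472.58 + 1569.05 = 7323.57
Landed cost (B) = invoice 208651.66 + 7323.57 + duty 51164.10 = 267139.33
Difference = |281364.45 − 267139.33| = 14225.12

Supplier B is cheaper by CAD 14225.12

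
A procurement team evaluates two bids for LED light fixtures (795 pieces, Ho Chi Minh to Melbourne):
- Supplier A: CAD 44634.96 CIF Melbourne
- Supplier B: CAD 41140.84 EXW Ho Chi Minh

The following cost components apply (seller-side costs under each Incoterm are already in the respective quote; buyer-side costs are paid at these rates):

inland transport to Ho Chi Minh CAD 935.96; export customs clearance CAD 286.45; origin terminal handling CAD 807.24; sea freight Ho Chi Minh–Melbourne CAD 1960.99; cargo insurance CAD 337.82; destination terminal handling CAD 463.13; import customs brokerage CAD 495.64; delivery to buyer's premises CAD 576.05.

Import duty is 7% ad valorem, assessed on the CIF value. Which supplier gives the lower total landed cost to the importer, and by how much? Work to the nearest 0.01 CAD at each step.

Supplier A is cheaper by CAD 892.74

Supplier A (CIF):
The CIF price already equals the CIF value: 44634.96
Import duty = 44634.96 × 7% = 3124.45
Buyer bears (A): 463.13 + 495.64 + 576.05 = 1534.82
Landed cost (A) = invoice 44634.96 + 1534.82 + duty 3124.45 = 49294.23
Supplier B (EXW):
CIF value = EXW price + inland to port + export clearance + origin terminal + freight + insurance = 41140.84 + 935.96 + 286.45 + 807.24 + 1960.99 + 337.82 = 45469.30
Import duty = 45469.30 × 7% = 3182.85
Buyer bears (B): 935.96 + 286.45 + 807.24 + 1960.99 + 337.82 + 463.13 + 495.64 + 576.05 = 5863.28
Landed cost (B) = invoice 41140.84 + 5863.28 + duty 3182.85 = 50186.97
Difference = |49294.23 − 50186.97| = 892.74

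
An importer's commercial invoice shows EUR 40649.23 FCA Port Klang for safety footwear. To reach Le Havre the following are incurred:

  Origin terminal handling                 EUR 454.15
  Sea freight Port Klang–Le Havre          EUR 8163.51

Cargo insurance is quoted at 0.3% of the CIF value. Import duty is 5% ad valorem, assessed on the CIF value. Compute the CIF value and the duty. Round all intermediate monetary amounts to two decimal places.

Let C be the CIF value. C = FCA price + pre-shipment costs + freight + 0.3% × C
C − 0.3% × C = 40649.23 + 454.15 + 8163.51
0.997 × C = 49266.89
C = 49266.89 / 0.997 = 49415.14
Insurance premium = 0.3% × 49415.14 = 148.25
Import duty = 49415.14 × 5% = 2470.76

CIF value: EUR 49415.14; import duty: EUR 2470.76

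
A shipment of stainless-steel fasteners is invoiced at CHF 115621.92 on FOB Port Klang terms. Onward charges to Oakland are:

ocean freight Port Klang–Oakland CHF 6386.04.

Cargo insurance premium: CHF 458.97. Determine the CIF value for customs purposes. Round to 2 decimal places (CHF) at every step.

CIF = FOB price + freight + insurance
CIF = 115621.92 + 6386.04 + 458.97 = 122466.93

CIF value: CHF 122466.93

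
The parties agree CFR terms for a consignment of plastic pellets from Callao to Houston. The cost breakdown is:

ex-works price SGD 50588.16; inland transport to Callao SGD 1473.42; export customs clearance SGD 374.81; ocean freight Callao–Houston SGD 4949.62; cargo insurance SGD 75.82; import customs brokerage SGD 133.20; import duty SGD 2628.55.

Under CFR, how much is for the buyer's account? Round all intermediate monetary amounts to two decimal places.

Buyer's account: SGD 2837.57

CFR: the seller pays costs through ocean freight to the destination port, but not insurance.
Seller's account: goods 50588.16 + inland to port 1473.42 + export clearance 374.81 + freight 4949.62 = 57386.01
Buyer's account: insurance 75.82 + brokerage 133.20 + duty 2628.55 = 2837.57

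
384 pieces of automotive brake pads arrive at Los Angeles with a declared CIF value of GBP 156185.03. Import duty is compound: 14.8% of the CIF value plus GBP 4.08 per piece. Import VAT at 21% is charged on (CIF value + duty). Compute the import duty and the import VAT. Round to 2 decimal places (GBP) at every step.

Ad valorem component: 156185.03 × 14.8% = 23115.38
Specific component: 384 × 4.08 = 1566.72
Import duty = 23115.38 + 1566.72 = 24682.10
VAT base = CIF + duty = 156185.03 + 24682.10 = 180867.13
Import VAT = 180867.13 × 21% = 37982.10

Import duty: GBP 24682.10; import VAT: GBP 37982.10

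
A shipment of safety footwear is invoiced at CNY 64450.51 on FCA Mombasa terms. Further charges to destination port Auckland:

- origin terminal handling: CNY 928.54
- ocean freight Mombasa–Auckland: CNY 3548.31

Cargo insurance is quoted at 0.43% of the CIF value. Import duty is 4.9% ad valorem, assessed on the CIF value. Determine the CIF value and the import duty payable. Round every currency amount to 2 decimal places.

Let C be the CIF value. C = FCA price + pre-shipment costs + freight + 0.43% × C
C − 0.43% × C = 64450.51 + 928.54 + 3548.31
0.9957 × C = 68927.36
C = 68927.36 / 0.9957 = 69225.03
Insurance premium = 0.43% × 69225.03 = 297.67
Import duty = 69225.03 × 4.9% = 3392.03

CIF value: CNY 69225.03; import duty: CNY 3392.03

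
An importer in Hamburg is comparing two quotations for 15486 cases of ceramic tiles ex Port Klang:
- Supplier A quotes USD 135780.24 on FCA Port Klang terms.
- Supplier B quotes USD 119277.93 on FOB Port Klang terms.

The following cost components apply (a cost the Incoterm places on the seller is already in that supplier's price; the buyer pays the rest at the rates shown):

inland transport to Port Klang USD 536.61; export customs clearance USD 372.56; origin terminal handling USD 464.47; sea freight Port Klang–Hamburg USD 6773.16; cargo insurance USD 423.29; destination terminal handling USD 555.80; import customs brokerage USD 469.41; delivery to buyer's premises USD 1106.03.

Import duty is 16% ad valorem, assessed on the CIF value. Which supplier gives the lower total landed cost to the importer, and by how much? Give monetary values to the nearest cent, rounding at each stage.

Supplier A (FCA):
CIF value = FCA price + origin terminal + freight + insurance = 135780.24 + 464.47 + 6773.16 + 423.29 = 143441.16
Import duty = 143441.16 × 16% = 22950.59
Buyer bears (A): 464.47 + 6773.16 + 423.29 + 555.80 + 469.41 + 1106.03 = 9792.16
Landed cost (A) = invoice 135780.24 + 9792.16 + duty 22950.59 = 168522.99
Supplier B (FOB):
CIF value = FOB price + freight + insurance = 119277.93 + 6773.16 + 423.29 = 126474.38
Import duty = 126474.38 × 16% = 20235.90
Buyer bears (B): 6773.16 + 423.29 + 555.80 + 469.41 + 1106.03 = 9327.69
Landed cost (B) = invoice 119277.93 + 9327.69 + duty 20235.90 = 148841.52
Difference = |168522.99 − 148841.52| = 19681.47

Supplier B is cheaper by USD 19681.47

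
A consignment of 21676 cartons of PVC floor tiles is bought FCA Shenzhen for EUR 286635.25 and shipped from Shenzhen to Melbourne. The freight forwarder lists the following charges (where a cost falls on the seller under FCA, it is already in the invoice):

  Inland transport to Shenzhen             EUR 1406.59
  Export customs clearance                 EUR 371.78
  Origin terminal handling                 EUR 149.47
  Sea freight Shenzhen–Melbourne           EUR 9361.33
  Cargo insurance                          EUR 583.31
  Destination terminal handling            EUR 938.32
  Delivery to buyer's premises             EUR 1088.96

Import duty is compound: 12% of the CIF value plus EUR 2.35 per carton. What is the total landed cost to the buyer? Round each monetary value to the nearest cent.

FCA: the seller delivers export-cleared goods to the carrier; the buyer bears costs from that point.
Already in the invoice (seller's account under FCA): inland to port, export clearance — exclude.
CIF value = FCA price + origin terminal + freight + insurance = 286635.25 + 149.47 + 9361.33 + 583.31 = 296729.36
Ad valorem component: 296729.36 × 12% = 35607.52
Specific component: 21676 × 2.35 = 50938.60
Import duty = 35607.52 + 50938.60 = 86546.12
Buyer bears: origin terminal 149.47 + freight 9361.33 + insurance 583.31 + destination terminal 938.32 + delivery 1088.96 + duty 86546.12 = 98667.51
Landed cost = invoice 286635.25 + 98667.51 = 385302.76

Total landed cost: EUR 385302.76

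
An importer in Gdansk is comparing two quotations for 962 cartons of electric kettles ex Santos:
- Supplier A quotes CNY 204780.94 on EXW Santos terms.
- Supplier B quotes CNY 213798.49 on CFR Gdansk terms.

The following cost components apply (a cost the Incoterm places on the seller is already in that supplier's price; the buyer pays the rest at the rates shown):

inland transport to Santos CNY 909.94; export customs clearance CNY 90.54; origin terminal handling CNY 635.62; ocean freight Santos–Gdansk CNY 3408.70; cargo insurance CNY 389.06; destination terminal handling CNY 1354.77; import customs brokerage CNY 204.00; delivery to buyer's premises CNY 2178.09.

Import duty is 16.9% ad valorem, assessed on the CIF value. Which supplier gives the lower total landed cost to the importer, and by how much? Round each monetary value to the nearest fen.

Supplier A (EXW):
CIF value = EXW price + inland to port + export clearance + origin terminal + freight + insurance = 204780.94 + 909.94 + 90.54 + 635.62 + 3408.70 + 389.06 = 210214.80
Import duty = 210214.80 × 16.9% = 35526.30
Buyer bears (A): 909.94 + 90.54 + 635.62 + 3408.70 + 389.06 + 1354.77 + 204.00 + 2178.09 = 9170.72
Landed cost (A) = invoice 204780.94 + 9170.72 + duty 35526.30 = 249477.96
Supplier B (CFR):
CIF value = CFR price + insurance = 213798.49 + 389.06 = 214187.55
Import duty = 214187.55 × 16.9% = 36197.70
Buyer bears (B): 389.06 + 1354.77 + 204.00 + 2178.09 = 4125.92
Landed cost (B) = invoice 213798.49 + 4125.92 + duty 36197.70 = 254122.11
Difference = |249477.96 − 254122.11| = 4644.15

Supplier A is cheaper by CNY 4644.15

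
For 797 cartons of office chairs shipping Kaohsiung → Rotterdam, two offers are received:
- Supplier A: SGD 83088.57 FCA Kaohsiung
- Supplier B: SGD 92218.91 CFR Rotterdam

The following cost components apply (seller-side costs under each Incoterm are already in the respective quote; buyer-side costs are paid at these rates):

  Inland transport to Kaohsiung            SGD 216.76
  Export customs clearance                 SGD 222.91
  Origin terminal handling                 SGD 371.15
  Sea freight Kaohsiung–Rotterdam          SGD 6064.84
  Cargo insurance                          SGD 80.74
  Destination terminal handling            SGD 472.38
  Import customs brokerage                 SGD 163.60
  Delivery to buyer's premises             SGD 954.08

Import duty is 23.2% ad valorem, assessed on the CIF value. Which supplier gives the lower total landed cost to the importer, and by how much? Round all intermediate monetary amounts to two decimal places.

Supplier A is cheaper by SGD 3319.44

Supplier A (FCA):
CIF value = FCA price + origin terminal + freight + insurance = 83088.57 + 371.15 + 6064.84 + 80.74 = 89605.30
Import duty = 89605.30 × 23.2% = 20788.43
Buyer bears (A): 371.15 + 6064.84 + 80.74 + 472.38 + 163.60 + 954.08 = 8106.79
Landed cost (A) = invoice 83088.57 + 8106.79 + duty 20788.43 = 111983.79
Supplier B (CFR):
CIF value = CFR price + insurance = 92218.91 + 80.74 = 92299.65
Import duty = 92299.65 × 23.2% = 21413.52
Buyer bears (B): 80.74 + 472.38 + 163.60 + 954.08 = 1670.80
Landed cost (B) = invoice 92218.91 + 1670.80 + duty 21413.52 = 115303.23
Difference = |111983.79 − 115303.23| = 3319.44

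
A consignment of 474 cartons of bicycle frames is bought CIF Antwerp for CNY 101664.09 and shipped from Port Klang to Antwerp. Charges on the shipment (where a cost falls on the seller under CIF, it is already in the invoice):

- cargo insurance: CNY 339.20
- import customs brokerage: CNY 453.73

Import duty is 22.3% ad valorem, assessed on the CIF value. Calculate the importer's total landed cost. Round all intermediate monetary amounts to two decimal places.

Total landed cost: CNY 124788.91

CIF: the seller pays costs through ocean freight and marine insurance to the destination port.
Already in the invoice (seller's account under CIF): insurance — exclude.
The CIF price already equals the CIF value: 101664.09
Import duty = 101664.09 × 22.3% = 22671.09
Buyer bears: brokerage 453.73 + duty 22671.09 = 23124.82
Landed cost = invoice 101664.09 + 23124.82 = 124788.91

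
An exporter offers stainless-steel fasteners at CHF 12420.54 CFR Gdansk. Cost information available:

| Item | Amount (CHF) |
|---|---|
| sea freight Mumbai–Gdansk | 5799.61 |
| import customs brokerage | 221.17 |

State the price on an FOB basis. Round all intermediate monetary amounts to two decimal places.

Not relevant to the conversion: brokerage — on the buyer under both terms; not part of either seller's price.
From CFR to FOB, the seller no longer bears: freight.
FOB price = 12420.54 − 5799.61 = 6620.93

FOB price: CHF 6620.93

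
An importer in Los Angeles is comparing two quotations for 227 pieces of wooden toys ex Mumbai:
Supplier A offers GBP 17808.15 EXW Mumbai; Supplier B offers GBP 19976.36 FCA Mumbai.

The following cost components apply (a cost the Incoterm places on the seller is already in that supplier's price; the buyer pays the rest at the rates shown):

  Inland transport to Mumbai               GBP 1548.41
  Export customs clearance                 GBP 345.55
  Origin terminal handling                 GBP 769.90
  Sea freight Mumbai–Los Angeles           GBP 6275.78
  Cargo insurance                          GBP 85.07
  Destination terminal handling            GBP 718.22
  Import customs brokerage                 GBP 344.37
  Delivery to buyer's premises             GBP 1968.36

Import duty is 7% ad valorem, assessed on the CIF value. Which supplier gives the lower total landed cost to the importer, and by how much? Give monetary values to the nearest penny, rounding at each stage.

Supplier A (EXW):
CIF value = EXW price + inland to port + export clearance + origin terminal + freight + insurance = 17808.15 + 1548.41 + 345.55 + 769.90 + 6275.78 + 85.07 = 26832.86
Import duty = 26832.86 × 7% = 1878.30
Buyer bears (A): 1548.41 + 345.55 + 769.90 + 6275.78 + 85.07 + 718.22 + 344.37 + 1968.36 = 12055.66
Landed cost (A) = invoice 17808.15 + 12055.66 + duty 1878.30 = 31742.11
Supplier B (FCA):
CIF value = FCA price + origin terminal + freight + insurance = 19976.36 + 769.90 + 6275.78 + 85.07 = 27107.11
Import duty = 27107.11 × 7% = 1897.50
Buyer bears (B): 769.90 + 6275.78 + 85.07 + 718.22 + 344.37 + 1968.36 = 10161.70
Landed cost (B) = invoice 19976.36 + 10161.70 + duty 1897.50 = 32035.56
Difference = |31742.11 − 32035.56| = 293.45

Supplier A is cheaper by GBP 293.45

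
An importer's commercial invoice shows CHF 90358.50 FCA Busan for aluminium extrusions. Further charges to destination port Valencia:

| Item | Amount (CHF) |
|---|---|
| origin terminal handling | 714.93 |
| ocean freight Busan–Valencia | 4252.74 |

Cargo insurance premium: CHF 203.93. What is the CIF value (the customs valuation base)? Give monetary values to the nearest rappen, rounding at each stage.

CIF value: CHF 95530.10

CIF = FCA price + pre-shipment costs + freight + insurance
CIF = 90358.50 + 714.93 + 4252.74 + 203.93 = 95530.10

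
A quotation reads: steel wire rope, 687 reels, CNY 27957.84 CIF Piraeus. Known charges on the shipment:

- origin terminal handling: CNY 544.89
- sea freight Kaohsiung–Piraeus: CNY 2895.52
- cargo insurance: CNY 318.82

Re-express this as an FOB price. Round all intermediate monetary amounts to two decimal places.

FOB price: CNY 24743.50

Not relevant to the conversion: origin terminal — on the seller under both CIF and FOB; already in the CIF price and stays in the FOB price.
From CIF to FOB, the seller no longer bears: freight, insurance.
FOB price = 27957.84 − 2895.52 − 318.82 = 24743.50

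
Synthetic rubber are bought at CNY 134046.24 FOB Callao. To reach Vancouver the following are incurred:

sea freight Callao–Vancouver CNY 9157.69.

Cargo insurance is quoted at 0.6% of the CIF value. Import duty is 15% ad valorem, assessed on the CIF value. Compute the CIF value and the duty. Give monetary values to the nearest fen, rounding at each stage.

Let C be the CIF value. C = FOB price + freight + 0.6% × C
C − 0.6% × C = 134046.24 + 9157.69
0.994 × C = 143203.93
C = 143203.93 / 0.994 = 144068.34
Insurance premium = 0.6% × 144068.34 = 864.41
Import duty = 144068.34 × 15% = 21610.25

CIF value: CNY 144068.34; import duty: CNY 21610.25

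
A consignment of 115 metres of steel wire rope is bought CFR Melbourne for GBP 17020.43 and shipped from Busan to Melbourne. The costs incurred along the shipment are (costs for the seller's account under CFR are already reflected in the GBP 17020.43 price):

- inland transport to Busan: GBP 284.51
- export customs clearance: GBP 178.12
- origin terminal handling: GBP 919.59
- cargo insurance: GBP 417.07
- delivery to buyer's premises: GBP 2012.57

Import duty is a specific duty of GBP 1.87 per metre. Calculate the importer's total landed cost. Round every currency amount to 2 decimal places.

CFR: the seller pays costs through ocean freight to the destination port, but not insurance.
Already in the invoice (seller's account under CFR): inland to port, export clearance, origin terminal — exclude.
CIF value = CFR price + insurance = 17020.43 + 417.07 = 17437.50
Import duty = 115 × 1.87 = 215.05
Buyer bears: insurance 417.07 + delivery 2012.57 + duty 215.05 = 2644.69
Landed cost = invoice 17020.43 + 2644.69 = 19665.12

Total landed cost: GBP 19665.12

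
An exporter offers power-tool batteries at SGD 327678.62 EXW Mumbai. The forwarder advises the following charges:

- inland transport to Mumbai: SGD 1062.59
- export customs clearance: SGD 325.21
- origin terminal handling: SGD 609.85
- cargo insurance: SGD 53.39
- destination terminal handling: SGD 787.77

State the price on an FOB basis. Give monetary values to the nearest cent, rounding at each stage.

Not relevant to the conversion: insurance, destination terminal — on the buyer under both terms; not part of either seller's price.
From EXW to FOB, the seller additionally bears: inland to port, export clearance, origin terminal.
FOB price = 327678.62 + 1062.59 + 325.21 + 609.85 = 329676.27

FOB price: SGD 329676.27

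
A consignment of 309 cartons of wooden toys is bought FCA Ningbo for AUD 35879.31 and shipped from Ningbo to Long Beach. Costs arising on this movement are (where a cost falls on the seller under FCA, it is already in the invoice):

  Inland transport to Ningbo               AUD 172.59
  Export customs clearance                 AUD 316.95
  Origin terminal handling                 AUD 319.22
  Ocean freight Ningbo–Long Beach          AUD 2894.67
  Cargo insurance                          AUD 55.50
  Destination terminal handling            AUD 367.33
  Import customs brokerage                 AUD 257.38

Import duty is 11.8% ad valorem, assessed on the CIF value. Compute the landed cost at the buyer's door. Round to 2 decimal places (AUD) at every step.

FCA: the seller delivers export-cleared goods to the carrier; the buyer bears costs from that point.
Already in the invoice (seller's account under FCA): inland to port, export clearance — exclude.
CIF value = FCA price + origin terminal + freight + insurance = 35879.31 + 319.22 + 2894.67 + 55.50 = 39148.70
Import duty = 39148.70 × 11.8% = 4619.55
Buyer bears: origin terminal 319.22 + freight 2894.67 + insurance 55.50 + destination terminal 367.33 + brokerage 257.38 + duty 4619.55 = 8513.65
Landed cost = invoice 35879.31 + 8513.65 = 44392.96

Total landed cost: AUD 44392.96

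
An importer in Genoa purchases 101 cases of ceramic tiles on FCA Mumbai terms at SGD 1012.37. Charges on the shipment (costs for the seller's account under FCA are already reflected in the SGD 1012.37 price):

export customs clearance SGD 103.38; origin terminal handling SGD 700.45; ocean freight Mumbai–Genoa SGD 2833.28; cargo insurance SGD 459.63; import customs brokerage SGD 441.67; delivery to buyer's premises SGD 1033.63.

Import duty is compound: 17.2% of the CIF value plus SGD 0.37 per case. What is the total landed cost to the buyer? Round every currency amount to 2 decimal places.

Total landed cost: SGD 7379.39

FCA: the seller delivers export-cleared goods to the carrier; the buyer bears costs from that point.
Already in the invoice (seller's account under FCA): export clearance — exclude.
CIF value = FCA price + origin terminal + freight + insurance = 1012.37 + 700.45 + 2833.28 + 459.63 = 5005.73
Ad valorem component: 5005.73 × 17.2% = 860.99
Specific component: 101 × 0.37 = 37.37
Import duty = 860.99 + 37.37 = 898.36
Buyer bears: origin terminal 700.45 + freight 2833.28 + insurance 459.63 + brokerage 441.67 + delivery 1033.63 + duty 898.36 = 6367.02
Landed cost = invoice 1012.37 + 6367.02 = 7379.39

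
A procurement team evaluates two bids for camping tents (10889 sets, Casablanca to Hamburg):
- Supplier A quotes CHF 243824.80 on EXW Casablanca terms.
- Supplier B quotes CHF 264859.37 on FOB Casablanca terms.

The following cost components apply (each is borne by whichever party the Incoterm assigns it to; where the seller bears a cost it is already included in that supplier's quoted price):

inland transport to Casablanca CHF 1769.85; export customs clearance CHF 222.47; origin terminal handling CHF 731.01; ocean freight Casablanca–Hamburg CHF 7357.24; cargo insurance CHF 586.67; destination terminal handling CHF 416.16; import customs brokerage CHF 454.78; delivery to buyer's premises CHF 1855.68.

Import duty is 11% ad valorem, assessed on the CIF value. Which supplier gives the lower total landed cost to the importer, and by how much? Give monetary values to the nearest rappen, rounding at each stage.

Supplier A is cheaper by CHF 20325.48

Supplier A (EXW):
CIF value = EXW price + inland to port + export clearance + origin terminal + freight + insurance = 243824.80 + 1769.85 + 222.47 + 731.01 + 7357.24 + 586.67 = 254492.04
Import duty = 254492.04 × 11% = 27994.12
Buyer bears (A): 1769.85 + 222.47 + 731.01 + 7357.24 + 586.67 + 416.16 + 454.78 + 1855.68 = 13393.86
Landed cost (A) = invoice 243824.80 + 13393.86 + duty 27994.12 = 285212.78
Supplier B (FOB):
CIF value = FOB price + freight + insurance = 264859.37 + 7357.24 + 586.67 = 272803.28
Import duty = 272803.28 × 11% = 30008.36
Buyer bears (B): 7357.24 + 586.67 + 416.16 + 454.78 + 1855.68 = 10670.53
Landed cost (B) = invoice 264859.37 + 10670.53 + duty 30008.36 = 305538.26
Difference = |285212.78 − 305538.26| = 20325.48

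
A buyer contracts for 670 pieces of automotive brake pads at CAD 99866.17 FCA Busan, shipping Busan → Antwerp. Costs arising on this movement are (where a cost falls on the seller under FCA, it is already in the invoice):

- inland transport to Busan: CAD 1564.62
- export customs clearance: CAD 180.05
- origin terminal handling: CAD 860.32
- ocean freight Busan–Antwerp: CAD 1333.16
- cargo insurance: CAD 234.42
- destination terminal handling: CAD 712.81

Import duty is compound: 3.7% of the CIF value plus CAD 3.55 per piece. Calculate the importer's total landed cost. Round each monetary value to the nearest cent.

FCA: the seller delivers export-cleared goods to the carrier; the buyer bears costs from that point.
Already in the invoice (seller's account under FCA): inland to port, export clearance — exclude.
CIF value = FCA price + origin terminal + freight + insurance = 99866.17 + 860.32 + 1333.16 + 234.42 = 102294.07
Ad valorem component: 102294.07 × 3.7% = 3784.88
Specific component: 670 × 3.55 = 2378.50
Import duty = 3784.88 + 2378.50 = 6163.38
Buyer bears: origin terminal 860.32 + freight 1333.16 + insurance 234.42 + destination terminal 712.81 + duty 6163.38 = 9304.09
Landed cost = invoice 99866.17 + 9304.09 = 109170.26

Total landed cost: CAD 109170.26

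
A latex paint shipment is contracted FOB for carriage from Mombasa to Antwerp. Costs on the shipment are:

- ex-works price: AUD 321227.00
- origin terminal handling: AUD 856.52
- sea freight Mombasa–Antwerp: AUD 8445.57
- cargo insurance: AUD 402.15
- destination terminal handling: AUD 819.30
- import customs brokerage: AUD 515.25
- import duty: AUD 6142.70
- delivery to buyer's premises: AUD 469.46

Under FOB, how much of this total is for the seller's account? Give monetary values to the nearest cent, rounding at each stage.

Seller's account: AUD 322083.52

FOB: the seller bears costs until goods are on board at the origin port; the buyer bears freight, insurance and all costs thereafter.
Seller's account: goods 321227.00 + origin terminal 856.52 = 322083.52
Buyer's account: freight 8445.57 + insurance 402.15 + destination terminal 819.30 + brokerage 515.25 + duty 6142.70 + delivery 469.46 = 16794.43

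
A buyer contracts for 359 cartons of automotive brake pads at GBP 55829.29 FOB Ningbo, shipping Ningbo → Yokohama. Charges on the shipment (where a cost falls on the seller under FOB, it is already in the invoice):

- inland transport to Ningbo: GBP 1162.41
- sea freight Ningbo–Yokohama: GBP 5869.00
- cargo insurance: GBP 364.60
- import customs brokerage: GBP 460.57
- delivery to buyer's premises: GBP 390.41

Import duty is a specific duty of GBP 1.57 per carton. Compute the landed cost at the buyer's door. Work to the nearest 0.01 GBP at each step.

FOB: the seller bears costs until goods are on board at the origin port; the buyer bears freight, insurance and all costs thereafter.
Already in the invoice (seller's account under FOB): inland to port — exclude.
CIF value = FOB price + freight + insurance = 55829.29 + 5869.00 + 364.60 = 62062.89
Import duty = 359 × 1.57 = 563.63
Buyer bears: freight 5869.00 + insurance 364.60 + brokerage 460.57 + delivery 390.41 + duty 563.63 = 7648.21
Landed cost = invoice 55829.29 + 7648.21 = 63477.50

Total landed cost: GBP 63477.50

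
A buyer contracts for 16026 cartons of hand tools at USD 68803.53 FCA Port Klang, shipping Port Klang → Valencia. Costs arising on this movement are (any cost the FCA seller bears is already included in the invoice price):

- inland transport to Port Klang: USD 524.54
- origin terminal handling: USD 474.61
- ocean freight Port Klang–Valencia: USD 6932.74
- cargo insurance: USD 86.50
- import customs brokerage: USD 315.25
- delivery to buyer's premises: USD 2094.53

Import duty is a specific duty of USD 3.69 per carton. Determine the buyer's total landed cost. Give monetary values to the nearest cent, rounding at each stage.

FCA: the seller delivers export-cleared goods to the carrier; the buyer bears costs from that point.
Already in the invoice (seller's account under FCA): inland to port — exclude.
CIF value = FCA price + origin terminal + freight + insurance = 68803.53 + 474.61 + 6932.74 + 86.50 = 76297.38
Import duty = 16026 × 3.69 = 59135.94
Buyer bears: origin terminal 474.61 + freight 6932.74 + insurance 86.50 + brokerage 315.25 + delivery 2094.53 + duty 59135.94 = 69039.57
Landed cost = invoice 68803.53 + 69039.57 = 137843.10

Total landed cost: USD 137843.10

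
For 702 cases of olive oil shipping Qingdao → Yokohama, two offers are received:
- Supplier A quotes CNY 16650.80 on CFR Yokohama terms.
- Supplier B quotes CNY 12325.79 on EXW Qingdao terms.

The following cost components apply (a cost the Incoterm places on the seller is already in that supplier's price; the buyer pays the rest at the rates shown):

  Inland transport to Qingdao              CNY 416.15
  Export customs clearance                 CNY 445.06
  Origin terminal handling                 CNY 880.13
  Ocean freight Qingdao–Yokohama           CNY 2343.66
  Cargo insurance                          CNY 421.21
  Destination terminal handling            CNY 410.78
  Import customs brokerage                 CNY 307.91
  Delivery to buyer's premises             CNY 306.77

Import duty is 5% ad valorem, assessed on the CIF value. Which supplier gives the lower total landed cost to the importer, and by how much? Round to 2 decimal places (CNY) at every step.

Supplier B is cheaper by CNY 252.01

Supplier A (CFR):
CIF value = CFR price + insurance = 16650.80 + 421.21 = 17072.01
Import duty = 17072.01 × 5% = 853.60
Buyer bears (A): 421.21 + 410.78 + 307.91 + 306.77 = 1446.67
Landed cost (A) = invoice 16650.80 + 1446.67 + duty 853.60 = 18951.07
Supplier B (EXW):
CIF value = EXW price + inland to port + export clearance + origin terminal + freight + insurance = 12325.79 + 416.15 + 445.06 + 880.13 + 2343.66 + 421.21 = 16832.00
Import duty = 16832.00 × 5% = 841.60
Buyer bears (B): 416.15 + 445.06 + 880.13 + 2343.66 + 421.21 + 410.78 + 307.91 + 306.77 = 5531.67
Landed cost (B) = invoice 12325.79 + 5531.67 + duty 841.60 = 18699.06
Difference = |18951.07 − 18699.06| = 252.01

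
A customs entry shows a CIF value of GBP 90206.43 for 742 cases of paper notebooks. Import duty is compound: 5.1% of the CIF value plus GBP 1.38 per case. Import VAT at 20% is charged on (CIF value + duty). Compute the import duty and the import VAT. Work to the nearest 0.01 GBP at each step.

Ad valorem component: 90206.43 × 5.1% = 4600.53
Specific component: 742 × 1.38 = 1023.96
Import duty = 4600.53 + 1023.96 = 5624.49
VAT base = CIF + duty = 90206.43 + 5624.49 = 95830.92
Import VAT = 95830.92 × 20% = 19166.18

Import duty: GBP 5624.49; import VAT: GBP 19166.18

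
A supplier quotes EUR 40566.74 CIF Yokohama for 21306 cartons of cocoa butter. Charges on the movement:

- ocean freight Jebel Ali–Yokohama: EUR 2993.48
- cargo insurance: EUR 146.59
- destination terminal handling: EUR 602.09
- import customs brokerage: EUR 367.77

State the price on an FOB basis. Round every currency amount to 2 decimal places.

FOB price: EUR 37426.67

Not relevant to the conversion: destination terminal, brokerage — on the buyer under both terms; not part of either seller's price.
From CIF to FOB, the seller no longer bears: freight, insurance.
FOB price = 40566.74 − 2993.48 − 146.59 = 37426.67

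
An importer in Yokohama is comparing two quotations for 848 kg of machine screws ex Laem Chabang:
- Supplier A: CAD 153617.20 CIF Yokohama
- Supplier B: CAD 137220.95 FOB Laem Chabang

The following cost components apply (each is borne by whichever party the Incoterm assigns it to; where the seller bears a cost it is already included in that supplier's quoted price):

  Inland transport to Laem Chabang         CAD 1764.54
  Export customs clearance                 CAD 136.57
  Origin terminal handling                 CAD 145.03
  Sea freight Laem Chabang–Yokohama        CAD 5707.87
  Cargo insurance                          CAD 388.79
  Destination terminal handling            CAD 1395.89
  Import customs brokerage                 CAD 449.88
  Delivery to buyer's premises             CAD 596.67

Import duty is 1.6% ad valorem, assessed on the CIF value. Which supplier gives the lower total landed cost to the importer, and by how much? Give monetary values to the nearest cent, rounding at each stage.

Supplier A (CIF):
The CIF price already equals the CIF value: 153617.20
Import duty = 153617.20 × 1.6% = 2457.88
Buyer bears (A): 1395.89 + 449.88 + 596.67 = 2442.44
Landed cost (A) = invoice 153617.20 + 2442.44 + duty 2457.88 = 158517.52
Supplier B (FOB):
CIF value = FOB price + freight + insurance = 137220.95 + 5707.87 + 388.79 = 143317.61
Import duty = 143317.61 × 1.6% = 2293.08
Buyer bears (B): 5707.87 + 388.79 + 1395.89 + 449.88 + 596.67 = 8539.10
Landed cost (B) = invoice 137220.95 + 8539.10 + duty 2293.08 = 148053.13
Difference = |158517.52 − 148053.13| = 10464.39

Supplier B is cheaper by CAD 10464.39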